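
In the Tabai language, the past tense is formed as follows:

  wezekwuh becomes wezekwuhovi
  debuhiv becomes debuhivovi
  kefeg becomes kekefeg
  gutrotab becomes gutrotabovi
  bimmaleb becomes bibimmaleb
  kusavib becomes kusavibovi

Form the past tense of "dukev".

dudukev

"dukev" has last vowel 'e'. The stems whose last vowel is 'e' (bimmaleb → bibimmaleb, kefeg → kekefeg) repeat the first consonant+vowel as a prefix.
So dukev → dudukev.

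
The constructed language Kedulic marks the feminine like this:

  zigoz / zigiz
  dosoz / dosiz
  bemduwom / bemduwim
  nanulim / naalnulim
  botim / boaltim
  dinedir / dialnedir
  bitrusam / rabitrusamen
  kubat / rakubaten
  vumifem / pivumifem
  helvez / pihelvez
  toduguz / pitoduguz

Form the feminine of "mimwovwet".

pimimwovwet

bemduwom and nanulim both end in -m yet inflect differently (bemduwim, naalnulim), so the final letter is not what conditions the rule; the last vowel is.
"mimwovwet" has last vowel 'e'. The stems whose last vowel is 'e' (vumifem → pivumifem, helvez → pihelvez) add the prefix pi-.
The other patterns: stems whose last vowel is 'o' change the last vowel to 'i'; stems whose last vowel is 'i' insert -al- after the first vowel; stems whose last vowel is 'a' add ra- … -en around the stem.
So mimwovwet → pimimwovwet.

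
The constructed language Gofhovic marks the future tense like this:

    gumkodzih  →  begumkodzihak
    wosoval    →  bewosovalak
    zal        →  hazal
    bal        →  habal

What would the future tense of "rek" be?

wosoval and zal both end in -l yet inflect differently (bewosovalak, hazal), so the final letter is not what conditions the rule; the number of vowels is.
"rek" has 1 vowel. The stems with 1 vowel (zal → hazal, bal → habal) add the prefix ha-.
So rek → harek.

harek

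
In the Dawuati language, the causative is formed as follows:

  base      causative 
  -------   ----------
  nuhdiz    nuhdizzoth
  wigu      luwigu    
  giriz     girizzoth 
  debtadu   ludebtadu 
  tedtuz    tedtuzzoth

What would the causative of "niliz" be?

tedtuz and debtadu both have last vowel 'u' yet inflect differently (tedtuzzoth, ludebtadu), so the last vowel is not what conditions the rule; the final letter is.
"niliz" ends in -z. The stems ending in -z (nuhdiz → nuhdizzoth, giriz → girizzoth, tedtuz → tedtuzzoth) double the final consonant and add -oth.
The other pattern: stems ending in -u add the prefix lu-.
So niliz → nilizzoth.

nilizzoth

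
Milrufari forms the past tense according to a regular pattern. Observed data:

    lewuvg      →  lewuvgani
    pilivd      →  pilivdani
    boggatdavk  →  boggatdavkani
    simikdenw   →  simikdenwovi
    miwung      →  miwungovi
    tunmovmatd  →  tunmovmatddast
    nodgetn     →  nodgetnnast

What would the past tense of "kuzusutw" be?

"kuzusutw" has second-to-last letter 't'. The stems whose second-to-last letter is 't' (tunmovmatd → tunmovmatddast, nodgetn → nodgetnnast) double the final consonant and add -ast.
The other patterns: stems whose second-to-last letter is 'v' add -ani; stems whose second-to-last letter is 'n' add -ovi.
So kuzusutw → kuzusutwwast.

kuzusutwwast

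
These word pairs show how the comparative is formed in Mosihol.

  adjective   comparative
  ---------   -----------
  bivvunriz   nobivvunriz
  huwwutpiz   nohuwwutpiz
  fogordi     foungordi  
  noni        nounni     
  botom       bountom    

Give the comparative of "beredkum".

beunredkum

bivvunriz and fogordi both have last vowel 'i' yet inflect differently (nobivvunriz, foungordi), so the last vowel is not what conditions the rule; the final letter is.
"beredkum" ends in -m. The one such stem in the data (botom → bountom) inserts -un- after the first vowel (as do fogordi, noni), so the same rule applies.
The other pattern: stems ending in -z add the prefix no-.
So beredkum → beunredkum.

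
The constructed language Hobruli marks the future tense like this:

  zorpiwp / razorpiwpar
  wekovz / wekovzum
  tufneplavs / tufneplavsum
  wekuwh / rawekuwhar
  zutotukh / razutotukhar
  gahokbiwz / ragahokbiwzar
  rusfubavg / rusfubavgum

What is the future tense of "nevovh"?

wekovz and gahokbiwz both end in -z yet inflect differently (wekovzum, ragahokbiwzar), so the final letter is not what conditions the rule; the second-to-last letter is.
"nevovh" has second-to-last letter 'v'. The stems whose second-to-last letter is 'v' (rusfubavg → rusfubavgum, tufneplavs → tufneplavsum, wekovz → wekovzum) add -um.
So nevovh → nevovhum.

nevovhum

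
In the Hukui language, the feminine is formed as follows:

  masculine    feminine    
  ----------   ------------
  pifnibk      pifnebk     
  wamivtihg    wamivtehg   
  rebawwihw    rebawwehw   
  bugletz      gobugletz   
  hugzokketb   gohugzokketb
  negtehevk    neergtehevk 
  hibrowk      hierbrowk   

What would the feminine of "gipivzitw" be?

gogipivzitw

pifnibk and negtehevk both end in -k yet inflect differently (pifnebk, neergtehevk), so the final letter is not what conditions the rule; the second-to-last letter is.
"gipivzitw" has second-to-last letter 't'. The stems whose second-to-last letter is 't' (bugletz → gobugletz, hugzokketb → gohugzokketb) add the prefix go-.
So gipivzitw → gogipivzitw.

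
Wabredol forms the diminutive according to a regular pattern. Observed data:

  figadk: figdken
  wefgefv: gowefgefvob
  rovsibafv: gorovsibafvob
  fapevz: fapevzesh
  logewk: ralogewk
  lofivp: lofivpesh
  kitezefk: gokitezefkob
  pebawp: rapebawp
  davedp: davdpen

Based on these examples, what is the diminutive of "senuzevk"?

senuzevkesh

pebawp and lofivp both end in -p yet inflect differently (rapebawp, lofivpesh), so the final letter is not what conditions the rule; the second-to-last letter is.
"senuzevk" has second-to-last letter 'v'. The stems whose second-to-last letter is 'v' (fapevz → fapevzesh, lofivp → lofivpesh) add -esh.
So senuzevk → senuzevkesh.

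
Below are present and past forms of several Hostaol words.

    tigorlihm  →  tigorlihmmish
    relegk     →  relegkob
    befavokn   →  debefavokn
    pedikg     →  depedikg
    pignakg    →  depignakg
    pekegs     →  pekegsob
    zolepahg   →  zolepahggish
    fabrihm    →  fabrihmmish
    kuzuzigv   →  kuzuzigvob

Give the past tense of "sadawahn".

sadawahnnish

"sadawahn" has second-to-last letter 'h'. The stems whose second-to-last letter is 'h' (zolepahg → zolepahggish, tigorlihm → tigorlihmmish, fabrihm → fabrihmmish) double the final consonant and add -ish.
The other patterns: stems whose second-to-last letter is 'g' add -ob; stems whose second-to-last letter is 'k' add the prefix de-.
So sadawahn → sadawahnnish.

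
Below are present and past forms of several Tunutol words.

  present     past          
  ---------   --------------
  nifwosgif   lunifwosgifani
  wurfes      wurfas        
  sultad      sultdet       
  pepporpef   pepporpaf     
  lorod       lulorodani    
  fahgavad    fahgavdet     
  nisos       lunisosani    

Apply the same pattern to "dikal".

pepporpef and nifwosgif both end in -f yet inflect differently (pepporpaf, lunifwosgifani), so the final letter is not what conditions the rule; the last vowel is.
"dikal" has last vowel 'a'. The stems whose last vowel is 'a' (fahgavad → fahgavdet, sultad → sultdet) delete the last vowel and add -et.
The other patterns: stems whose last vowel is 'e' change the last vowel to 'a'; stems whose last vowel is 'i' or 'o' add lu- … -ani around the stem.
So dikal → diklet.

diklet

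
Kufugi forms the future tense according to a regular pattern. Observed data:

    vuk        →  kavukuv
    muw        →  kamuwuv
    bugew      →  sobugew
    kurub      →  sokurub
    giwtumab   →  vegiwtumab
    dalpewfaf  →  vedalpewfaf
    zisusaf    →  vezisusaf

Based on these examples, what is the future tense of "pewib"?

sopewib

"pewib" has 2 vowels. The stems with 2 vowels (bugew → sobugew, kurub → sokurub) add the prefix so-.
The other patterns: stems with 1 vowel add ka- … -uv around the stem; stems with 3 vowels add the prefix ve-.
So pewib → sopewib.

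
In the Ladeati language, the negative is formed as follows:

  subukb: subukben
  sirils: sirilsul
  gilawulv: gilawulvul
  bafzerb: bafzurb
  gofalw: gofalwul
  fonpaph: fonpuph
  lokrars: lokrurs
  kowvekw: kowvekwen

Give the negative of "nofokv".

nofokven

"nofokv" has second-to-last letter 'k'. The stems whose second-to-last letter is 'k' (subukb → subukben, kowvekw → kowvekwen) add -en.
So nofokv → nofokven.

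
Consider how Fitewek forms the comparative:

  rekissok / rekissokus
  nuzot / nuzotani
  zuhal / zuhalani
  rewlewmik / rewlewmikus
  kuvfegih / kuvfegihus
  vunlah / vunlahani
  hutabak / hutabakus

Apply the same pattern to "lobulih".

lobulihus

vunlah and kuvfegih both end in -h yet inflect differently (vunlahani, kuvfegihus), so the final letter is not what conditions the rule; the number of vowels is.
"lobulih" has 3 vowels. The stems with 3 vowels (rekissok → rekissokus, rewlewmik → rewlewmikus, kuvfegih → kuvfegihus) add -us.
The other pattern: stems with 2 vowels add -ani.
So lobulih → lobulihus.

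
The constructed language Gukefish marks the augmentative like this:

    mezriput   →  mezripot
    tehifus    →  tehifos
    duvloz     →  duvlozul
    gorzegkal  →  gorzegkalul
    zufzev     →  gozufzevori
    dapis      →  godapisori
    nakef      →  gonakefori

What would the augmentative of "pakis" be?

tehifus and dapis both end in -s yet inflect differently (tehifos, godapisori), so the final letter is not what conditions the rule; the last vowel is.
"pakis" has last vowel 'i'. The one such stem in the data (dapis → godapisori) adds go- … -ori around the stem, so the same rule applies.
The other patterns: stems whose last vowel is 'u' change the last vowel to 'o'; stems whose last vowel is 'a' or 'o' add -ul.
So pakis → gopakisori.

gopakisori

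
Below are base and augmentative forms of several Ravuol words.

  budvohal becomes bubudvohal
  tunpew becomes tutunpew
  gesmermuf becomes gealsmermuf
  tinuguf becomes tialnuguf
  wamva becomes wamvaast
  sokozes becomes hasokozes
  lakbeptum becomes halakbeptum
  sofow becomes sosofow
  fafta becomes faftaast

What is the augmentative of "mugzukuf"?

wamva and budvohal both have last vowel 'a' yet inflect differently (wamvaast, bubudvohal), so the last vowel is not what conditions the rule; the final letter is.
"mugzukuf" ends in -f. The stems ending in -f (gesmermuf → gealsmermuf, tinuguf → tialnuguf) insert -al- after the first vowel.
So mugzukuf → mualgzukuf.

mualgzukuf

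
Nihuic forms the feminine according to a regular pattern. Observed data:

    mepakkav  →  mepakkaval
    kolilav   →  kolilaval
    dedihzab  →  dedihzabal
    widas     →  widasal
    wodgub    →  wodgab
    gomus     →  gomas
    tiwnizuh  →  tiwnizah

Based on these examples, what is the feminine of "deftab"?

deftabal

dedihzab and wodgub both end in -b yet inflect differently (dedihzabal, wodgab), so the final letter is not what conditions the rule; the last vowel is.
"deftab" has last vowel 'a'. The stems whose last vowel is 'a' (mepakkav → mepakkaval, kolilav → kolilaval, dedihzab → dedihzabal) add -al.
So deftab → deftabal.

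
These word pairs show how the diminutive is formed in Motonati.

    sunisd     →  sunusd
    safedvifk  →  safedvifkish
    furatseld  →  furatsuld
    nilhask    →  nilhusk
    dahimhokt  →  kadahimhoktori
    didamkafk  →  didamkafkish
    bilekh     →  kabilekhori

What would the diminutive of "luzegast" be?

safedvifk and nilhask both end in -k yet inflect differently (safedvifkish, nilhusk), so the final letter is not what conditions the rule; the second-to-last letter is.
"luzegast" has second-to-last letter 's'. The stems whose second-to-last letter is 's' (nilhask → nilhusk, sunisd → sunusd) change the last vowel to 'u'.
So luzegast → luzegust.

luzegust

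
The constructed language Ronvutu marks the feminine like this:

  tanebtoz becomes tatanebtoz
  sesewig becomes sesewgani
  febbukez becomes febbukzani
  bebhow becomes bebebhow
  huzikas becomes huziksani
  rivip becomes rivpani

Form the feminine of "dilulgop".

tanebtoz and febbukez both end in -z yet inflect differently (tatanebtoz, febbukzani), so the final letter is not what conditions the rule; the last vowel is.
"dilulgop" has last vowel 'o'. The stems whose last vowel is 'o' (bebhow → bebebhow, tanebtoz → tatanebtoz) repeat the first consonant+vowel as a prefix.
So dilulgop → didilulgop.

didilulgop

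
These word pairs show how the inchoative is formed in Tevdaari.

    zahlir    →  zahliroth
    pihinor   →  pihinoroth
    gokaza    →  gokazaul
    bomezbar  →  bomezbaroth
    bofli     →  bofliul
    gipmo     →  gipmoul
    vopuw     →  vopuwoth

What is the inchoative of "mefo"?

pihinor and gipmo both have last vowel 'o' yet inflect differently (pihinoroth, gipmoul), so the last vowel is not what conditions the rule; whether the stem ends in a vowel or a consonant is.
"mefo" ends in a vowel. The stems ending in a vowel (gipmo → gipmoul, bofli → bofliul, gokaza → gokazaul) add -ul.
So mefo → mefoul.

mefoul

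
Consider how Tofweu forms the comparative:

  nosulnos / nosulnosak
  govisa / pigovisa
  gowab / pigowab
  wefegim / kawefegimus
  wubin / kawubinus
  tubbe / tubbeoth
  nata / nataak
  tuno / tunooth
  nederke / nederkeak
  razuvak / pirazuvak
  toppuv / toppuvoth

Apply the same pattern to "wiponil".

kawiponilus

"wiponil" begins with w-. The stems beginning with w- (wubin → kawubinus, wefegim → kawefegimus) add ka- … -us around the stem.
So wiponil → kawiponilus.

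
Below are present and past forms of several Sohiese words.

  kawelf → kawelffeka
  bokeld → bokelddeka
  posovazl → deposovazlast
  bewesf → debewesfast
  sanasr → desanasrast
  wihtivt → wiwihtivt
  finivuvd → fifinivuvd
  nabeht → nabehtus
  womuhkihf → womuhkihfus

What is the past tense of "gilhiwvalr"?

gilhiwvalrreka

kawelf and bewesf both end in -f yet inflect differently (kawelffeka, debewesfast), so the final letter is not what conditions the rule; the second-to-last letter is.
"gilhiwvalr" has second-to-last letter 'l'. The stems whose second-to-last letter is 'l' (kawelf → kawelffeka, bokeld → bokelddeka) double the final consonant and add -eka.
So gilhiwvalr → gilhiwvalrreka.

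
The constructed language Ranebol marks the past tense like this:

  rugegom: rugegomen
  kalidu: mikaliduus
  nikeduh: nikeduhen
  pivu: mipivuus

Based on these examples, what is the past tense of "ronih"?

ronihen

"ronih" ends in -h. The one such stem in the data (nikeduh → nikeduhen) adds -en, so the same rule applies.
The other pattern: stems ending in -u add mi- … -us around the stem.
So ronih → ronihen.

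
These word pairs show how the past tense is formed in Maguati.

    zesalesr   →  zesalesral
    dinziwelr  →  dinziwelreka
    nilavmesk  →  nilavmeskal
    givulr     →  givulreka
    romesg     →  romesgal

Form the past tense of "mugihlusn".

mugihlusnal

zesalesr and dinziwelr both end in -r yet inflect differently (zesalesral, dinziwelreka), so the final letter is not what conditions the rule; the second-to-last letter is.
"mugihlusn" has second-to-last letter 's'. The stems whose second-to-last letter is 's' (nilavmesk → nilavmeskal, zesalesr → zesalesral, romesg → romesgal) add -al.
The other pattern: stems whose second-to-last letter is 'l' add -eka.
So mugihlusn → mugihlusnal.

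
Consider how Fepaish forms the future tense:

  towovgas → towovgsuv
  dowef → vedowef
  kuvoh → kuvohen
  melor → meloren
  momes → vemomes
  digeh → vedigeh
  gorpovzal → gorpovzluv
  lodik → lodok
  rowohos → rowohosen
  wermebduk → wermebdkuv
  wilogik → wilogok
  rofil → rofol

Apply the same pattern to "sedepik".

rowohos and towovgas both end in -s yet inflect differently (rowohosen, towovgsuv), so the final letter is not what conditions the rule; the last vowel is.
"sedepik" has last vowel 'i'. The stems whose last vowel is 'i' (wilogik → wilogok, rofil → rofol, lodik → lodok) change the last vowel to 'o'.
So sedepik → sedepok.

sedepok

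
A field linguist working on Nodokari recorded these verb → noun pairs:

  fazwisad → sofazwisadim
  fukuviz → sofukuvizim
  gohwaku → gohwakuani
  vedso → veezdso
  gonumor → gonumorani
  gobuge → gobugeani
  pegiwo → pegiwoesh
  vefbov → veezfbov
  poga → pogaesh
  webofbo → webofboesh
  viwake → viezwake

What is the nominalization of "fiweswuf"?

gobuge and viwake both end in -e yet inflect differently (gobugeani, viezwake), so the final letter is not what conditions the rule; the first letter is.
"fiweswuf" begins with f-. The stems beginning with f- (fukuviz → sofukuvizim, fazwisad → sofazwisadim) add so- … -im around the stem.
So fiweswuf → sofiweswufim.

sofiweswufim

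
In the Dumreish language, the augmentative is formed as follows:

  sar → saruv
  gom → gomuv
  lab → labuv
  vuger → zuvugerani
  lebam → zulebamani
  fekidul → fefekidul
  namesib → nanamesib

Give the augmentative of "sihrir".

zusihrirani

sar and vuger both end in -r yet inflect differently (saruv, zuvugerani), so the final letter is not what conditions the rule; the number of vowels is.
"sihrir" has 2 vowels. The stems with 2 vowels (vuger → zuvugerani, lebam → zulebamani) add zu- … -ani around the stem.
So sihrir → zusihrirani.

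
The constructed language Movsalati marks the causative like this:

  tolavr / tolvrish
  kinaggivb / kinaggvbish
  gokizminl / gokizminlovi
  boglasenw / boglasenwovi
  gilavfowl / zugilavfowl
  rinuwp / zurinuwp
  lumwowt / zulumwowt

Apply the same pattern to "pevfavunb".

"pevfavunb" has second-to-last letter 'n'. The stems whose second-to-last letter is 'n' (gokizminl → gokizminlovi, boglasenw → boglasenwovi) add -ovi.
The other patterns: stems whose second-to-last letter is 'v' delete the last vowel and add -ish; stems whose second-to-last letter is 'w' add the prefix zu-.
So pevfavunb → pevfavunbovi.

pevfavunbovi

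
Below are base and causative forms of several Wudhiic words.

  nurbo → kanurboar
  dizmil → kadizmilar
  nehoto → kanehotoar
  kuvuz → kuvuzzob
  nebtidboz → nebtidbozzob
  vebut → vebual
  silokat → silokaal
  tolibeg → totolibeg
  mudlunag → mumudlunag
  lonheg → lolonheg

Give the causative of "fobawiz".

nurbo and nebtidboz both have last vowel 'o' yet inflect differently (kanurboar, nebtidbozzob), so the last vowel is not what conditions the rule; the final letter is.
"fobawiz" ends in -z. The stems ending in -z (kuvuz → kuvuzzob, nebtidboz → nebtidbozzob) double the final consonant and add -ob.
So fobawiz → fobawizzob.

fobawizzob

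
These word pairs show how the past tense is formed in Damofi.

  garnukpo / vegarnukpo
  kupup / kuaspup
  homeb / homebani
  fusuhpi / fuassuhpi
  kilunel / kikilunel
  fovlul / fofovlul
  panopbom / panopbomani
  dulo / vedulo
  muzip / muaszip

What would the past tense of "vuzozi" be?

vuaszozi

"vuzozi" ends in -i. The one such stem in the data (fusuhpi → fuassuhpi) inserts -as- after the first vowel (as do muzip, kupup), so the same rule applies.
So vuzozi → vuaszozi.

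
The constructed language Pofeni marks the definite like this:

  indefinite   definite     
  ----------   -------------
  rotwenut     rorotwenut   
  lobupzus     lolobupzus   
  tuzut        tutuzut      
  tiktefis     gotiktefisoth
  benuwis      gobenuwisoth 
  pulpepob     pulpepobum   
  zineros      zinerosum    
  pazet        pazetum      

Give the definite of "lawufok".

lobupzus and tiktefis both end in -s yet inflect differently (lolobupzus, gotiktefisoth), so the final letter is not what conditions the rule; the last vowel is.
"lawufok" has last vowel 'o'. The stems whose last vowel is 'o' (pulpepob → pulpepobum, zineros → zinerosum) add -um.
The other patterns: stems whose last vowel is 'u' repeat the first consonant+vowel as a prefix; stems whose last vowel is 'i' add go- … -oth around the stem.
So lawufok → lawufokum.

lawufokum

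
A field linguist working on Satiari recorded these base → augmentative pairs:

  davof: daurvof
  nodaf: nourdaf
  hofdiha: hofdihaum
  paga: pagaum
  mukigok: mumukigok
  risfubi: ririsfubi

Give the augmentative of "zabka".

nodaf and hofdiha both have last vowel 'a' yet inflect differently (nourdaf, hofdihaum), so the last vowel is not what conditions the rule; the final letter is.
"zabka" ends in -a. The stems ending in -a (hofdiha → hofdihaum, paga → pagaum) add -um.
The other patterns: stems ending in -f insert -ur- after the first vowel; stems ending in -i or -k repeat the first consonant+vowel as a prefix.
So zabka → zabkaum.

zabkaum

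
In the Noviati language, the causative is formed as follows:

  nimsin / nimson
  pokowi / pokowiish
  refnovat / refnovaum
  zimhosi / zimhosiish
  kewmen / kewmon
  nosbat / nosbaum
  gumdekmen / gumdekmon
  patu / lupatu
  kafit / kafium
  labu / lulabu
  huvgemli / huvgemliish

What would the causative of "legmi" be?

nimsin and pokowi both have last vowel 'i' yet inflect differently (nimson, pokowiish), so the last vowel is not what conditions the rule; the final letter is.
"legmi" ends in -i. The stems ending in -i (pokowi → pokowiish, zimhosi → zimhosiish, huvgemli → huvgemliish) add -ish.
So legmi → legmiish.

legmiish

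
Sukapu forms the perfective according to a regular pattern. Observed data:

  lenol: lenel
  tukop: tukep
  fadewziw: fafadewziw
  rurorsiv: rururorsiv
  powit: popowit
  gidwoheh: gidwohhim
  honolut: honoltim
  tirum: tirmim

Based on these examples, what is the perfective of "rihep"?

powit and honolut both end in -t yet inflect differently (popowit, honoltim), so the final letter is not what conditions the rule; the last vowel is.
"rihep" has last vowel 'e'. The one such stem in the data (gidwoheh → gidwohhim) deletes the last vowel and adds -im (as do honolut, tirum), so the same rule applies.
So rihep → rihpim.

rihpim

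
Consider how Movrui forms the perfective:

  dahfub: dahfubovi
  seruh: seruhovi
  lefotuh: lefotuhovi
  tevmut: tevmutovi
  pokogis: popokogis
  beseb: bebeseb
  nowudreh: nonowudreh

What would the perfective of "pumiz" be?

pupumiz

"pumiz" has last vowel 'i'. The one such stem in the data (pokogis → popokogis) repeats the first consonant+vowel as a prefix (as do beseb, nowudreh), so the same rule applies.
So pumiz → pupumiz.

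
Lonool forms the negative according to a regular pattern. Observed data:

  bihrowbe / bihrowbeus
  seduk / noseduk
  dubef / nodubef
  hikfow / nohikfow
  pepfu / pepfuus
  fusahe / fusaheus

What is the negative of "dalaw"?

dubef and bihrowbe both have last vowel 'e' yet inflect differently (nodubef, bihrowbeus), so the last vowel is not what conditions the rule; whether the stem ends in a vowel or a consonant is.
"dalaw" ends in a consonant. The stems ending in a consonant (hikfow → nohikfow, dubef → nodubef, seduk → noseduk) add the prefix no-.
So dalaw → nodalaw.

nodalaw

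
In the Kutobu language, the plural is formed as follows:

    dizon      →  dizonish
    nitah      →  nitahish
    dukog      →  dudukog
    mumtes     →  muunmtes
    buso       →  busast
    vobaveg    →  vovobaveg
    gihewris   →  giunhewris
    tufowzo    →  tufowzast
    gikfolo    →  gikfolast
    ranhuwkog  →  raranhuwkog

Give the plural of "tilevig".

ranhuwkog and buso both have last vowel 'o' yet inflect differently (raranhuwkog, busast), so the last vowel is not what conditions the rule; the final letter is.
"tilevig" ends in -g. The stems ending in -g (ranhuwkog → raranhuwkog, dukog → dudukog, vobaveg → vovobaveg) repeat the first consonant+vowel as a prefix.
The other patterns: stems ending in -o drop the final letter and add -ast; stems ending in -s insert -un- after the first vowel; stems ending in -h or -n add -ish.
So tilevig → titilevig.

titilevig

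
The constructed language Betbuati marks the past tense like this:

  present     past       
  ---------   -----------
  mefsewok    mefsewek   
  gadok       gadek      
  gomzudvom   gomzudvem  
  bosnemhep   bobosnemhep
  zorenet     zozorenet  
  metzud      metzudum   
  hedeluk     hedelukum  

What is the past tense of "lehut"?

hedeluk and gadok both end in -k yet inflect differently (hedelukum, gadek), so the final letter is not what conditions the rule; the last vowel is.
"lehut" has last vowel 'u'. The stems whose last vowel is 'u' (hedeluk → hedelukum, metzud → metzudum) add -um.
So lehut → lehutum.

lehutum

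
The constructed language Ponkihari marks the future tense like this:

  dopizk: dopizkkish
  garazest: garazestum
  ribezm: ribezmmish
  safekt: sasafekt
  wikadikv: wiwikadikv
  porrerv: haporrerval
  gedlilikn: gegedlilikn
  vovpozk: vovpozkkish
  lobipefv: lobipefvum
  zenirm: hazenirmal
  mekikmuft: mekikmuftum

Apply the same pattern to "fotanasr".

"fotanasr" has second-to-last letter 's'. The one such stem in the data (garazest → garazestum) adds -um, so the same rule applies.
So fotanasr → fotanasrum.

fotanasrum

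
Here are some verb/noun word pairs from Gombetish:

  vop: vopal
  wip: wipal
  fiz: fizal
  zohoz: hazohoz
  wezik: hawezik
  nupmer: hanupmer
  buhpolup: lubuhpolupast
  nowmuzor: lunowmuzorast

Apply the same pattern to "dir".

fiz and zohoz both end in -z yet inflect differently (fizal, hazohoz), so the final letter is not what conditions the rule; the number of vowels is.
"dir" has 1 vowel. The stems with 1 vowel (vop → vopal, wip → wipal, fiz → fizal) add -al.
The other patterns: stems with 2 vowels add the prefix ha-; stems with 3 vowels add lu- … -ast around the stem.
So dir → diral.

diral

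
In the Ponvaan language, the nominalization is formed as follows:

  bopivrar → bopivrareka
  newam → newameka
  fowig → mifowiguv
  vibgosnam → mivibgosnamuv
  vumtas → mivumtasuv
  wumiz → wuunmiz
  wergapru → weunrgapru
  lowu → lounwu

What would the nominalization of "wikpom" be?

wiunkpom

newam and vibgosnam both end in -m yet inflect differently (newameka, mivibgosnamuv), so the final letter is not what conditions the rule; the first letter is.
"wikpom" begins with w-. The stems beginning with w- (wumiz → wuunmiz, wergapru → weunrgapru) insert -un- after the first vowel.
So wikpom → wiunkpom.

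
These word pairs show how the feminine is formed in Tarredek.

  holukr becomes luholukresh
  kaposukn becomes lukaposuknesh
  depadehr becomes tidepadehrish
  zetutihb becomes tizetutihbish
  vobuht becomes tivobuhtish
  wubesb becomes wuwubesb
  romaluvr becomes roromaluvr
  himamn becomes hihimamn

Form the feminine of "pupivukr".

holukr and depadehr both end in -r yet inflect differently (luholukresh, tidepadehrish), so the final letter is not what conditions the rule; the second-to-last letter is.
"pupivukr" has second-to-last letter 'k'. The stems whose second-to-last letter is 'k' (holukr → luholukresh, kaposukn → lukaposuknesh) add lu- … -esh around the stem.
So pupivukr → lupupivukresh.

lupupivukresh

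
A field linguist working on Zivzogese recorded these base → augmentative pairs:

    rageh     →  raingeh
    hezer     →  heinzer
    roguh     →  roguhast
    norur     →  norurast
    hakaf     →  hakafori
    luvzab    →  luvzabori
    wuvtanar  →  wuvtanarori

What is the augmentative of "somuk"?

wuvtanar and hezer both end in -r yet inflect differently (wuvtanarori, heinzer), so the final letter is not what conditions the rule; the last vowel is.
"somuk" has last vowel 'u'. The stems whose last vowel is 'u' (roguh → roguhast, norur → norurast) add -ast.
The other patterns: stems whose last vowel is 'a' add -ori; stems whose last vowel is 'e' insert -in- after the first vowel.
So somuk → somukast.

somukast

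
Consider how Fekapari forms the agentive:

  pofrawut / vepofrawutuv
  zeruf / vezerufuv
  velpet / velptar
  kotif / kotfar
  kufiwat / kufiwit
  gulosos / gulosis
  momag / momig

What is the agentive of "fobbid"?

fobbdar

pofrawut and velpet both end in -t yet inflect differently (vepofrawutuv, velptar), so the final letter is not what conditions the rule; the last vowel is.
"fobbid" has last vowel 'i'. The one such stem in the data (kotif → kotfar) deletes the last vowel and adds -ar (as does velpet), so the same rule applies.
So fobbid → fobbdar.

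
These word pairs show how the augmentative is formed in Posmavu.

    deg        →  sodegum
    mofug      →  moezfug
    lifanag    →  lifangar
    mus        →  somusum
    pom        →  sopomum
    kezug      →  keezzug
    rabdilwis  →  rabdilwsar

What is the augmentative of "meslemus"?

meslemsar

deg and mofug both end in -g yet inflect differently (sodegum, moezfug), so the final letter is not what conditions the rule; the number of vowels is.
"meslemus" has 3 vowels. The stems with 3 vowels (lifanag → lifangar, rabdilwis → rabdilwsar) delete the last vowel and add -ar.
So meslemus → meslemsar.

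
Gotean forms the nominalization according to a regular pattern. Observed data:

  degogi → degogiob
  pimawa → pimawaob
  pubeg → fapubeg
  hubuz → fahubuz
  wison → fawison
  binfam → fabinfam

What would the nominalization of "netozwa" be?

"netozwa" ends in a vowel. The stems ending in a vowel (degogi → degogiob, pimawa → pimawaob) add -ob.
The other pattern: stems ending in a consonant add the prefix fa-.
So netozwa → netozwaob.

netozwaob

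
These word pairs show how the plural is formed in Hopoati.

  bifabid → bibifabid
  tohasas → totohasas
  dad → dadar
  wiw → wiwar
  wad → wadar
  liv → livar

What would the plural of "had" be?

hadar

bifabid and dad both end in -d yet inflect differently (bibifabid, dadar), so the final letter is not what conditions the rule; the number of vowels is.
"had" has 1 vowel. The stems with 1 vowel (dad → dadar, wiw → wiwar, wad → wadar) add -ar.
So had → hadar.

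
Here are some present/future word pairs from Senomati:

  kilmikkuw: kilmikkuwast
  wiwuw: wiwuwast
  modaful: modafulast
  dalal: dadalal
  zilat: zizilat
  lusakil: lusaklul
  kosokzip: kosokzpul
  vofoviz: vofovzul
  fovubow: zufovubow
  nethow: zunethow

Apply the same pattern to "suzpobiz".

modaful and dalal both end in -l yet inflect differently (modafulast, dadalal), so the final letter is not what conditions the rule; the last vowel is.
"suzpobiz" has last vowel 'i'. The stems whose last vowel is 'i' (lusakil → lusaklul, kosokzip → kosokzpul, vofoviz → vofovzul) delete the last vowel and add -ul.
The other patterns: stems whose last vowel is 'u' add -ast; stems whose last vowel is 'a' repeat the first consonant+vowel as a prefix; stems whose last vowel is 'o' add the prefix zu-.
So suzpobiz → suzpobzul.

suzpobzul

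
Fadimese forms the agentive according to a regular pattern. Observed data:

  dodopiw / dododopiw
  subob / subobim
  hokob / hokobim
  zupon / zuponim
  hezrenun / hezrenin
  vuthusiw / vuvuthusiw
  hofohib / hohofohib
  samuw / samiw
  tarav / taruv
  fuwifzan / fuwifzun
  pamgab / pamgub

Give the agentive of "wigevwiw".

hezrenun and fuwifzan both end in -n yet inflect differently (hezrenin, fuwifzun), so the final letter is not what conditions the rule; the last vowel is.
"wigevwiw" has last vowel 'i'. The stems whose last vowel is 'i' (vuthusiw → vuvuthusiw, dodopiw → dododopiw, hofohib → hohofohib) repeat the first consonant+vowel as a prefix.
The other patterns: stems whose last vowel is 'u' change the last vowel to 'i'; stems whose last vowel is 'a' change the last vowel to 'u'; stems whose last vowel is 'o' add -im.
So wigevwiw → wiwigevwiw.

wiwigevwiw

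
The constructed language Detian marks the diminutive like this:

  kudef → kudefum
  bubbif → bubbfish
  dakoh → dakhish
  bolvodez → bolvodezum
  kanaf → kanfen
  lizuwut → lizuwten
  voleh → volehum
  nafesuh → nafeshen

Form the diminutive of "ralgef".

kanaf and kudef both end in -f yet inflect differently (kanfen, kudefum), so the final letter is not what conditions the rule; the last vowel is.
"ralgef" has last vowel 'e'. The stems whose last vowel is 'e' (kudef → kudefum, bolvodez → bolvodezum, voleh → volehum) add -um.
So ralgef → ralgefum.

ralgefum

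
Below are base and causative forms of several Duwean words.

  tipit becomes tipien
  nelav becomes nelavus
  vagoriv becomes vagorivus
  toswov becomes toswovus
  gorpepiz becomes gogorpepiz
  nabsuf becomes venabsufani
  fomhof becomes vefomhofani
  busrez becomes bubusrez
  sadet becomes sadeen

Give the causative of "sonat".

toswov and fomhof both have last vowel 'o' yet inflect differently (toswovus, vefomhofani), so the last vowel is not what conditions the rule; the final letter is.
"sonat" ends in -t. The stems ending in -t (tipit → tipien, sadet → sadeen) drop the final letter and add -en.
So sonat → sonaen.

sonaen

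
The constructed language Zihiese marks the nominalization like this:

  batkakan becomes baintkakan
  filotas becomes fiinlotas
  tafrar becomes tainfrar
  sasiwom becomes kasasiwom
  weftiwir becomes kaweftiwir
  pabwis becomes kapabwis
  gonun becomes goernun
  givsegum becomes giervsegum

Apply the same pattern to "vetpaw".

tafrar and weftiwir both end in -r yet inflect differently (tainfrar, kaweftiwir), so the final letter is not what conditions the rule; the last vowel is.
"vetpaw" has last vowel 'a'. The stems whose last vowel is 'a' (batkakan → baintkakan, filotas → fiinlotas, tafrar → tainfrar) insert -in- after the first vowel.
The other patterns: stems whose last vowel is 'i' or 'o' add the prefix ka-; stems whose last vowel is 'u' insert -er- after the first vowel.
So vetpaw → veintpaw.

veintpaw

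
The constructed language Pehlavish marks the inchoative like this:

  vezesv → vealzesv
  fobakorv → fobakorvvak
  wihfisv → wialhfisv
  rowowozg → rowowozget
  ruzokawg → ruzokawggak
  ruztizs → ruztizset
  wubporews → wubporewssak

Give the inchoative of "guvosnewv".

"guvosnewv" has second-to-last letter 'w'. The stems whose second-to-last letter is 'w' (wubporews → wubporewssak, ruzokawg → ruzokawggak) double the final consonant and add -ak.
So guvosnewv → guvosnewvvak.

guvosnewvvak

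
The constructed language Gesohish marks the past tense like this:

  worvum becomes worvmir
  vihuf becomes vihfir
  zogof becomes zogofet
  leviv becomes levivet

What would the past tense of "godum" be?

vihuf and zogof both end in -f yet inflect differently (vihfir, zogofet), so the final letter is not what conditions the rule; the last vowel is.
"godum" has last vowel 'u'. The stems whose last vowel is 'u' (worvum → worvmir, vihuf → vihfir) delete the last vowel and add -ir.
So godum → godmir.

godmir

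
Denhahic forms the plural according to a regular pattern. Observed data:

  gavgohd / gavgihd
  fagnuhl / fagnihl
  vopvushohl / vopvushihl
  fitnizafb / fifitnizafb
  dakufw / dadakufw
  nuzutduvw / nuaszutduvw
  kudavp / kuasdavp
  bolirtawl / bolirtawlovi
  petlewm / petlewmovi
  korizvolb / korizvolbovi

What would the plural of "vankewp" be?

vankewpovi

"vankewp" has second-to-last letter 'w'. The stems whose second-to-last letter is 'w' (bolirtawl → bolirtawlovi, petlewm → petlewmovi) add -ovi.
The other patterns: stems whose second-to-last letter is 'h' change the last vowel to 'i'; stems whose second-to-last letter is 'f' repeat the first consonant+vowel as a prefix; stems whose second-to-last letter is 'v' insert -as- after the first vowel.
So vankewp → vankewpovi.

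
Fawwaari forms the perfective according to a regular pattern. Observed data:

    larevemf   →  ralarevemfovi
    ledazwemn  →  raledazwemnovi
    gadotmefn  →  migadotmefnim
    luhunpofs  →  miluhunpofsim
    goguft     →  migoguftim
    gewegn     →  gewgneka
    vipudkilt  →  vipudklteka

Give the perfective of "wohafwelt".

wohafwlteka

ledazwemn and gadotmefn both end in -n yet inflect differently (raledazwemnovi, migadotmefnim), so the final letter is not what conditions the rule; the second-to-last letter is.
"wohafwelt" has second-to-last letter 'l'. The one such stem in the data (vipudkilt → vipudklteka) deletes the last vowel and adds -eka (as does gewegn), so the same rule applies.
The other patterns: stems whose second-to-last letter is 'm' add ra- … -ovi around the stem; stems whose second-to-last letter is 'f' add mi- … -im around the stem.
So wohafwelt → wohafwlteka.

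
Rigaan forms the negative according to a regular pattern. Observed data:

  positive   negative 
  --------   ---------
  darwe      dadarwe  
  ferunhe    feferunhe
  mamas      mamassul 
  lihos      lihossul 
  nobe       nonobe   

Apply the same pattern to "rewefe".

rerewefe

nobe and mamas both have 2 vowels yet inflect differently (nonobe, mamassul), so the number of vowels is not what conditions the rule; whether the stem ends in a vowel or a consonant is.
"rewefe" ends in a vowel. The stems ending in a vowel (nobe → nonobe, ferunhe → feferunhe, darwe → dadarwe) repeat the first consonant+vowel as a prefix.
The other pattern: stems ending in a consonant double the final consonant and add -ul.
So rewefe → rerewefe.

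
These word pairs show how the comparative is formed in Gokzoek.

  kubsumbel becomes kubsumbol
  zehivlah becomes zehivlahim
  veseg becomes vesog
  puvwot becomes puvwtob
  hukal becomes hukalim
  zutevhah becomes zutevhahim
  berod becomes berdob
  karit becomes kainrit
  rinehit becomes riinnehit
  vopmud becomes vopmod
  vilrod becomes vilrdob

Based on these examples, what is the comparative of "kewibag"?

kewibagim

hukal and kubsumbel both end in -l yet inflect differently (hukalim, kubsumbol), so the final letter is not what conditions the rule; the last vowel is.
"kewibag" has last vowel 'a'. The stems whose last vowel is 'a' (zutevhah → zutevhahim, zehivlah → zehivlahim, hukal → hukalim) add -im.
So kewibag → kewibagim.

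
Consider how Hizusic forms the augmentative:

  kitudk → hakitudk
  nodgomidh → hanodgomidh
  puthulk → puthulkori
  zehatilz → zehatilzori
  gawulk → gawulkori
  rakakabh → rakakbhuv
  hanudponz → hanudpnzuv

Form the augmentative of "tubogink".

kitudk and puthulk both end in -k yet inflect differently (hakitudk, puthulkori), so the final letter is not what conditions the rule; the second-to-last letter is.
"tubogink" has second-to-last letter 'n'. The one such stem in the data (hanudponz → hanudpnzuv) deletes the last vowel and adds -uv (as does rakakabh), so the same rule applies.
So tubogink → tubognkuv.

tubognkuv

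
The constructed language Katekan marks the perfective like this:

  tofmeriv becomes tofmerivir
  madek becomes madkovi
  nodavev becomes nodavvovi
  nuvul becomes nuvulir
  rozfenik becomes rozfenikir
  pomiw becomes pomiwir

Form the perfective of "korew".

madek and rozfenik both end in -k yet inflect differently (madkovi, rozfenikir), so the final letter is not what conditions the rule; the last vowel is.
"korew" has last vowel 'e'. The stems whose last vowel is 'e' (nodavev → nodavvovi, madek → madkovi) delete the last vowel and add -ovi.
So korew → korwovi.

korwovi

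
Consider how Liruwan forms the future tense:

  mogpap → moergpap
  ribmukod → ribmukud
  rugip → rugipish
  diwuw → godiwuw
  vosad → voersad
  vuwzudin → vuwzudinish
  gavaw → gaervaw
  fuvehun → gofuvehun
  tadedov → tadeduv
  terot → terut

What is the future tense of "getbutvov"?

getbutvuv

"getbutvov" has last vowel 'o'. The stems whose last vowel is 'o' (terot → terut, tadedov → tadeduv, ribmukod → ribmukud) change the last vowel to 'u'.
So getbutvov → getbutvuv.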